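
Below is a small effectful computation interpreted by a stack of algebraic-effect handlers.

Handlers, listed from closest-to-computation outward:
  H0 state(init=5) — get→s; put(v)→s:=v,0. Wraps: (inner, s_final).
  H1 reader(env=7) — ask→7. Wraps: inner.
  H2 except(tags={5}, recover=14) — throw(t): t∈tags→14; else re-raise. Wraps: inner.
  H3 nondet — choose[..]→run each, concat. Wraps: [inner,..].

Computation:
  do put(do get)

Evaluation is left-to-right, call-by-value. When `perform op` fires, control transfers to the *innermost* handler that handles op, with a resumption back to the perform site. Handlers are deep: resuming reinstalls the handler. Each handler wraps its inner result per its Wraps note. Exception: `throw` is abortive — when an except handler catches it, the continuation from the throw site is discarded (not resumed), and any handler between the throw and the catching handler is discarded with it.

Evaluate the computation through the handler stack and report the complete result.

Answer: [(0, 5)]

Evaluation trace:
get @ H0 ⇒ 5
put(5) @ H0 ⇒ s:=5
H0 returns (0, 5)
H1 returns (0, 5)
H2 returns (0, 5)
H3 returns [(0, 5)]
= [(0, 5)]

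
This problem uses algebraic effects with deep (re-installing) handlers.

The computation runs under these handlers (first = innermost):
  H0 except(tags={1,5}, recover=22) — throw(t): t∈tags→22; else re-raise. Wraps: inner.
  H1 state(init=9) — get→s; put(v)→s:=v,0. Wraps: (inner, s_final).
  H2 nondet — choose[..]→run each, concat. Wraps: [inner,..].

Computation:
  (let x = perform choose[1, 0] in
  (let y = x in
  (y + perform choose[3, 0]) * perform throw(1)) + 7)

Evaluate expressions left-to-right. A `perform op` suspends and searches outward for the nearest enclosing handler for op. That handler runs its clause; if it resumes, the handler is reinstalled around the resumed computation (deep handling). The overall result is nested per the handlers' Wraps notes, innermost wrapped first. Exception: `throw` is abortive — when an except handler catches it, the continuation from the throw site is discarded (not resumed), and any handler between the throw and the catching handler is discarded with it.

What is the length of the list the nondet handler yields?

Answer: 4

Step-by-step:
choose[1, 0] @ H2
  branch[0] choose=1:
    choose[3, 0] @ H2
      branch[0] choose=3:
        throw(1) @ H0 caught ⇒ 22
        H1 returns (22, 9)
        H2 returns [(22, 9)]
      branch[1] choose=0:
        throw(1) @ H0 caught ⇒ 22
        H1 returns (22, 9)
        H2 returns [(22, 9)]
  branch[1] choose=0:
    choose[3, 0] @ H2
      branch[0] choose=3:
        throw(1) @ H0 caught ⇒ 22
        H1 returns (22, 9)
        H2 returns [(22, 9)]
      branch[1] choose=0:
        throw(1) @ H0 caught ⇒ 22
        H1 returns (22, 9)
        H2 returns [(22, 9)]
= [(22, 9), (22, 9), (22, 9), (22, 9)]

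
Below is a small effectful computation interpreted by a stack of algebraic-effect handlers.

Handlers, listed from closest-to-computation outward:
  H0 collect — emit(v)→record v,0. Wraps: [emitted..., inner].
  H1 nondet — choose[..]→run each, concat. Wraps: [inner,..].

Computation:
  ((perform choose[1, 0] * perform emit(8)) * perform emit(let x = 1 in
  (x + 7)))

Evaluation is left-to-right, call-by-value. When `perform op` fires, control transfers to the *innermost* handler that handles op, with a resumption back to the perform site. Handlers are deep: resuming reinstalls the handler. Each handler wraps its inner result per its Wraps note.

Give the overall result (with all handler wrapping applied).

Evaluation trace:
choose[1, 0] @ H1
  branch[0] choose=1:
    emit(8) @ H0 ⇒ out+=8
    emit(8) @ H0 ⇒ out+=8
    H0 returns [8, 8, 0]
    H1 returns [[8, 8, 0]]
  branch[1] choose=0:
    emit(8) @ H0 ⇒ out+=8
    emit(8) @ H0 ⇒ out+=8
    H0 returns [8, 8, 0]
    H1 returns [[8, 8, 0]]
= [[8, 8, 0], [8, 8, 0]]

Answer: [[8, 8, 0], [8, 8, 0]]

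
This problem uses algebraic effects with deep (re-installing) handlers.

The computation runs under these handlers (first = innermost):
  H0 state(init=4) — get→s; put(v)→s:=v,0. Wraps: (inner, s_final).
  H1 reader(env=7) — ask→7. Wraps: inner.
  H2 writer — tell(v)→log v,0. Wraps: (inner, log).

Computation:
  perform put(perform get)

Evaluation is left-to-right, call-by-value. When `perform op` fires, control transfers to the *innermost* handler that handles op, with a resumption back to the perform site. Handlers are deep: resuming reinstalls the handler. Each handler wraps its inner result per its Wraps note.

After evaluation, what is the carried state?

Evaluation trace:
get @ H0 ⇒ 4
put(4) @ H0 ⇒ s:=4
H0 returns (0, 4)
H1 returns (0, 4)
H2 returns ((0, 4), ())
= ((0, 4), ())

Answer: 4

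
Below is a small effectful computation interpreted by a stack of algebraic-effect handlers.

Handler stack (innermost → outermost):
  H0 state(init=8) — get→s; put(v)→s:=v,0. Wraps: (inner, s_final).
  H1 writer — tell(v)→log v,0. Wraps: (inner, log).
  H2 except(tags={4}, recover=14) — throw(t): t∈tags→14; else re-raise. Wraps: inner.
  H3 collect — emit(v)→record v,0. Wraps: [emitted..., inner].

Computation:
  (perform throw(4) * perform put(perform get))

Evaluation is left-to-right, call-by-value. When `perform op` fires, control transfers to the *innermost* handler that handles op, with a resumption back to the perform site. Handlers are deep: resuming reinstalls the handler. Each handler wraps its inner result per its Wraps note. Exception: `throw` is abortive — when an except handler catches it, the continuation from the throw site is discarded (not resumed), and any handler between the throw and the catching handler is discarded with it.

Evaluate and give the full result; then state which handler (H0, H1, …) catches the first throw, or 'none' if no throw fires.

Answer: [14] ; first throw caught by: H2

Evaluation trace:
throw(4) @ H2 caught ⇒ 14
H3 returns [14]
= [14]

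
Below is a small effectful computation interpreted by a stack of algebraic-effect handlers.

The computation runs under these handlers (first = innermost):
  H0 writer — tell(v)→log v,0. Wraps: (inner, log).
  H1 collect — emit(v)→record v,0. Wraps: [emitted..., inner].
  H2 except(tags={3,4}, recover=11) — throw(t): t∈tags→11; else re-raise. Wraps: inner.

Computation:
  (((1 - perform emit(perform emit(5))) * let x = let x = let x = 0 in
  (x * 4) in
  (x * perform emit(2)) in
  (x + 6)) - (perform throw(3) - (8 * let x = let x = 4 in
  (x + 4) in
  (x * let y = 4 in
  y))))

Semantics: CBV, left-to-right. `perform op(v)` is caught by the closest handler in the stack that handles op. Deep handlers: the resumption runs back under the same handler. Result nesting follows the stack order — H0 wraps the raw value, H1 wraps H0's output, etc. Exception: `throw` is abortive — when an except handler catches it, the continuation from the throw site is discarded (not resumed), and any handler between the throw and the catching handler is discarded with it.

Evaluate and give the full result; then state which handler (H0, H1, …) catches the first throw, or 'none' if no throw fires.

Answer: 11 ; first throw caught by: H2

Working:
emit(5) @ H1 ⇒ out+=5
emit(0) @ H1 ⇒ out+=0
emit(2) @ H1 ⇒ out+=2
throw(3) @ H2 caught ⇒ 11
= 11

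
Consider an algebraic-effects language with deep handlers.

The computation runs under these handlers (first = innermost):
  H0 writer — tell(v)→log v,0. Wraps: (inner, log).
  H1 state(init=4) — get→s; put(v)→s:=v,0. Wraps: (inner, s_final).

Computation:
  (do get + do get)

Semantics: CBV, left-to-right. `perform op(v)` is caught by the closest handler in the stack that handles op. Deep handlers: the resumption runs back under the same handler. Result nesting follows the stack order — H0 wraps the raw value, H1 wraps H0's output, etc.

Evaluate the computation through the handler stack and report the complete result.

Step-by-step:
get @ H1 ⇒ 4
get @ H1 ⇒ 4
H0 returns (8, ())
H1 returns ((8, ()), 4)
= ((8, ()), 4)

Answer: ((8, ()), 4)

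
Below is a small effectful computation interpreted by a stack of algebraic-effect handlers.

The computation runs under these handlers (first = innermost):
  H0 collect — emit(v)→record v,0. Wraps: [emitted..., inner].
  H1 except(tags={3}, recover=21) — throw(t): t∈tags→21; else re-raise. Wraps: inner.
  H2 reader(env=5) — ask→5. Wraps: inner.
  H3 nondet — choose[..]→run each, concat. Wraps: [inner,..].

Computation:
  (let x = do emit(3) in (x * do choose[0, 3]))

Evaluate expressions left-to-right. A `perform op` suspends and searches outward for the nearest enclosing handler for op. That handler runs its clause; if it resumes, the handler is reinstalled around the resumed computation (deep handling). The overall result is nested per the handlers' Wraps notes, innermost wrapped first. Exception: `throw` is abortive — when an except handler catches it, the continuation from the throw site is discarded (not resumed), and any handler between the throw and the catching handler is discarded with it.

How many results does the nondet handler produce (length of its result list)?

Answer: 2

Step-by-step:
emit(3) @ H0 ⇒ out+=3
choose[0, 3] @ H3
  branch[0] choose=0:
    H0 returns [3, 0]
    H1 returns [3, 0]
    H2 returns [3, 0]
    H3 returns [[3, 0]]
  branch[1] choose=3:
    H0 returns [3, 0]
    H1 returns [3, 0]
    H2 returns [3, 0]
    H3 returns [[3, 0]]
= [[3, 0], [3, 0]]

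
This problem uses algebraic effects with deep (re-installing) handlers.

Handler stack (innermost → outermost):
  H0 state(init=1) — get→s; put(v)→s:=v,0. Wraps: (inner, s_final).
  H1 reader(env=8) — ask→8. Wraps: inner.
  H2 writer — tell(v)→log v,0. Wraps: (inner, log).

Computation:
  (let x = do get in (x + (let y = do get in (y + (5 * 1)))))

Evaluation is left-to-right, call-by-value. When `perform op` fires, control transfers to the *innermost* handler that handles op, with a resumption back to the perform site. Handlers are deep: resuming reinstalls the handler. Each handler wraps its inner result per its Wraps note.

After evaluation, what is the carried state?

Step-by-step:
get @ H0 ⇒ 1
get @ H0 ⇒ 1
H0 returns (7, 1)
H1 returns (7, 1)
H2 returns ((7, 1), ())
= ((7, 1), ())

Answer: 1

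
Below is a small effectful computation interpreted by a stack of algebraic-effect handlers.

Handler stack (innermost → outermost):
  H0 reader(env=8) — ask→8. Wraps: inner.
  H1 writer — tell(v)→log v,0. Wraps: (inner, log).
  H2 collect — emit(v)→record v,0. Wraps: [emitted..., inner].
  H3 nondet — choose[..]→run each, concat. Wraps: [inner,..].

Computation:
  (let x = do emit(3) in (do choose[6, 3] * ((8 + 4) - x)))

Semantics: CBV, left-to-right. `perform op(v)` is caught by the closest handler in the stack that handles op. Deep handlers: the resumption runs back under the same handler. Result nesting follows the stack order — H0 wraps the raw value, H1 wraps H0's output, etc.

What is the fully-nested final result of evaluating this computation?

Answer: [[3, (72, ())], [3, (36, ())]]

Step-by-step:
emit(3) @ H2 ⇒ out+=3
choose[6, 3] @ H3
  branch[0] choose=6:
    H0 returns 72
    H1 returns (72, ())
    H2 returns [3, (72, ())]
    H3 returns [[3, (72, ())]]
  branch[1] choose=3:
    H0 returns 36
    H1 returns (36, ())
    H2 returns [3, (36, ())]
    H3 returns [[3, (36, ())]]
= [[3, (72, ())], [3, (36, ())]]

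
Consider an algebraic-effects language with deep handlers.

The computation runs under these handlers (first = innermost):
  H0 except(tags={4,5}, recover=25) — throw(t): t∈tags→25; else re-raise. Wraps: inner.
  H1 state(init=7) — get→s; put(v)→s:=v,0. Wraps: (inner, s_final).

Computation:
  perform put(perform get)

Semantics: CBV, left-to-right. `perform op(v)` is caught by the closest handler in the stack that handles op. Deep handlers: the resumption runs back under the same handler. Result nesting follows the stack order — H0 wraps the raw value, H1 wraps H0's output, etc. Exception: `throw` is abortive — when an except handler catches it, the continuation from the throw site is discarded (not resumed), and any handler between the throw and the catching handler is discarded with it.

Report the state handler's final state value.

Evaluation trace:
get @ H1 ⇒ 7
put(7) @ H1 ⇒ s:=7
H0 returns 0
H1 returns (0, 7)
= (0, 7)

Answer: 7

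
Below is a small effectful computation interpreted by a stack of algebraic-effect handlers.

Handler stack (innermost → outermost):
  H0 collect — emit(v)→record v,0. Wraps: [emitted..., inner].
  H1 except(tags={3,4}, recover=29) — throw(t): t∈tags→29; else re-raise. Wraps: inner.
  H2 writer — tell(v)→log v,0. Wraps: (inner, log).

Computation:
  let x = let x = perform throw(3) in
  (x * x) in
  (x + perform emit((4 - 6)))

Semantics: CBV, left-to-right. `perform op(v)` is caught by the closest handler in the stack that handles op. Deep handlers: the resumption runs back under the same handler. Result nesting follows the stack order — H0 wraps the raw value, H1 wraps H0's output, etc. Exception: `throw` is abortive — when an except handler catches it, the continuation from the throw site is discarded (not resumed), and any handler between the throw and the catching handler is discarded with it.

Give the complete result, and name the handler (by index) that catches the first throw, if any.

Answer: (29, ()) ; first throw caught by: H1

Evaluation trace:
throw(3) @ H1 caught ⇒ 29
H2 returns (29, ())
= (29, ())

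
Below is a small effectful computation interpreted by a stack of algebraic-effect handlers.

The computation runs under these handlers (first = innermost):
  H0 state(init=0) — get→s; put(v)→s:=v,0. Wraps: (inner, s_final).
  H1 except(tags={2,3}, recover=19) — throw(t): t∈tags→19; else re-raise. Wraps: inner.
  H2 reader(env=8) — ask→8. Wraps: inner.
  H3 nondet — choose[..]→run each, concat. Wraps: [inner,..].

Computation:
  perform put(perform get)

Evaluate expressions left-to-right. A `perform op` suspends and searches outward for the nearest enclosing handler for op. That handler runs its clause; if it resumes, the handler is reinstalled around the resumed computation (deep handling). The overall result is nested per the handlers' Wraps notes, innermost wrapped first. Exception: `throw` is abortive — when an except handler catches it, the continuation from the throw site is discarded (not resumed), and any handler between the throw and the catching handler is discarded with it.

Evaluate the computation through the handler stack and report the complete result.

Answer: [(0, 0)]

Evaluation trace:
get @ H0 ⇒ 0
put(0) @ H0 ⇒ s:=0
H0 returns (0, 0)
H1 returns (0, 0)
H2 returns (0, 0)
H3 returns [(0, 0)]
= [(0, 0)]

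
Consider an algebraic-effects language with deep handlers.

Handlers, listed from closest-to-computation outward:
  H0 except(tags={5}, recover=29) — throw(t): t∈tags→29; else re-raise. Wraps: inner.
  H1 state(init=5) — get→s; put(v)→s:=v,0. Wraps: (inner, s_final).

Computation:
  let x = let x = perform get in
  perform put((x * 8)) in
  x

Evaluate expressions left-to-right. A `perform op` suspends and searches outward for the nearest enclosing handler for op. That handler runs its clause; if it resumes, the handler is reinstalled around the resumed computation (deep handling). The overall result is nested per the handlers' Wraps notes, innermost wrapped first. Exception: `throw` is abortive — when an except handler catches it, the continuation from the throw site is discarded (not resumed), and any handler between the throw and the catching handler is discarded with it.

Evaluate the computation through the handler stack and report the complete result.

Answer: (0, 40)

Step-by-step:
get @ H1 ⇒ 5
put(40) @ H1 ⇒ s:=40
H0 returns 0
H1 returns (0, 40)
= (0, 40)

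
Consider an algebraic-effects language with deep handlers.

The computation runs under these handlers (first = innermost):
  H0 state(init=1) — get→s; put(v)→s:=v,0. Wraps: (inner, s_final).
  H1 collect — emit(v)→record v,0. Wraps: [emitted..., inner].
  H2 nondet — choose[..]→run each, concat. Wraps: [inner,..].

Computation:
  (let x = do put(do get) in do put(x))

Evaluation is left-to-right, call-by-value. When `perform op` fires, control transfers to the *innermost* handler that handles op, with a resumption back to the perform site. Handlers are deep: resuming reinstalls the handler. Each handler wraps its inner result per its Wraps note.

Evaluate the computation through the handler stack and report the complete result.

Answer: [[(0, 0)]]

Working:
get @ H0 ⇒ 1
put(1) @ H0 ⇒ s:=1
put(0) @ H0 ⇒ s:=0
H0 returns (0, 0)
H1 returns [(0, 0)]
H2 returns [[(0, 0)]]
= [[(0, 0)]]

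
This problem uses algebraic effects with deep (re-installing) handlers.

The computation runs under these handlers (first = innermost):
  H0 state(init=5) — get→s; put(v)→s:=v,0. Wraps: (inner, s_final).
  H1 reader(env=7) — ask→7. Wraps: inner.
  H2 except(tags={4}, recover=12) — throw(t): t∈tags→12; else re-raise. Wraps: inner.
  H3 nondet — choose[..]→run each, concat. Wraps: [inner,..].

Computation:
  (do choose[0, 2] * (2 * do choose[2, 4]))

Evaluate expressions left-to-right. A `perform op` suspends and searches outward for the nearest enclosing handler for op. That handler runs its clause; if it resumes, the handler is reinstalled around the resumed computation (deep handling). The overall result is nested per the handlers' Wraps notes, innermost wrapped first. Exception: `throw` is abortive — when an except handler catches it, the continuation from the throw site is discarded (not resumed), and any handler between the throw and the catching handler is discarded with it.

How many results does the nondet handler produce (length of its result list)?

Answer: 4

Evaluation trace:
choose[0, 2] @ H3
  branch[0] choose=0:
    choose[2, 4] @ H3
      branch[0] choose=2:
        H0 returns (0, 5)
        H1 returns (0, 5)
        H2 returns (0, 5)
        H3 returns [(0, 5)]
      branch[1] choose=4:
        H0 returns (0, 5)
        H1 returns (0, 5)
        H2 returns (0, 5)
        H3 returns [(0, 5)]
  branch[1] choose=2:
    choose[2, 4] @ H3
      branch[0] choose=2:
        H0 returns (8, 5)
        H1 returns (8, 5)
        H2 returns (8, 5)
        H3 returns [(8, 5)]
      branch[1] choose=4:
        H0 returns (16, 5)
        H1 returns (16, 5)
        H2 returns (16, 5)
        H3 returns [(16, 5)]
= [(0, 5), (0, 5), (8, 5), (16, 5)]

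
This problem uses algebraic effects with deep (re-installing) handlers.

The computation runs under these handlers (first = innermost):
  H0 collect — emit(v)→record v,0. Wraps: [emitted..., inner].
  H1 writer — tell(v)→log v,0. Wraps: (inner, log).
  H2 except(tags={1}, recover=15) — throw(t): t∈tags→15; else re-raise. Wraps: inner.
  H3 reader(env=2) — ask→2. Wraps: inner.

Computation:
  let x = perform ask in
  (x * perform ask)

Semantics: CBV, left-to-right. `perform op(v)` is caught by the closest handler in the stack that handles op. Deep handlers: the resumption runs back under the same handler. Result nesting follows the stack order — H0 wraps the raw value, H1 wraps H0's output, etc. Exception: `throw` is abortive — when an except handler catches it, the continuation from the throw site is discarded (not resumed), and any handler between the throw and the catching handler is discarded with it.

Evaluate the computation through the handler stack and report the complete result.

Answer: ([4], ())

Step-by-step:
ask @ H3 ⇒ 2
ask @ H3 ⇒ 2
H0 returns [4]
H1 returns ([4], ())
H2 returns ([4], ())
H3 returns ([4], ())
= ([4], ())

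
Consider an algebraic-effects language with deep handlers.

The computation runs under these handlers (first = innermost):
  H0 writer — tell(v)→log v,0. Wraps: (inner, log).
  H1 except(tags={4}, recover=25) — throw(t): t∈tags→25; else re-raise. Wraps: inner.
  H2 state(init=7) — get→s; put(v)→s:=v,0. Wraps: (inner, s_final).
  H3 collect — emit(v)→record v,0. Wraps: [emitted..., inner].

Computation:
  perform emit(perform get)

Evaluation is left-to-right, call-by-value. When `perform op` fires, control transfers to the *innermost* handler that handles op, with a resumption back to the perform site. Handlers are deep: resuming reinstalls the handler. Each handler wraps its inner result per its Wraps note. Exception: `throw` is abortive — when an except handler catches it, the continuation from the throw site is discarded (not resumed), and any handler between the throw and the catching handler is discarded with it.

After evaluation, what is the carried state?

Answer: 7

Step-by-step:
get @ H2 ⇒ 7
emit(7) @ H3 ⇒ out+=7
H0 returns (0, ())
H1 returns (0, ())
H2 returns ((0, ()), 7)
H3 returns [7, ((0, ()), 7)]
= [7, ((0, ()), 7)]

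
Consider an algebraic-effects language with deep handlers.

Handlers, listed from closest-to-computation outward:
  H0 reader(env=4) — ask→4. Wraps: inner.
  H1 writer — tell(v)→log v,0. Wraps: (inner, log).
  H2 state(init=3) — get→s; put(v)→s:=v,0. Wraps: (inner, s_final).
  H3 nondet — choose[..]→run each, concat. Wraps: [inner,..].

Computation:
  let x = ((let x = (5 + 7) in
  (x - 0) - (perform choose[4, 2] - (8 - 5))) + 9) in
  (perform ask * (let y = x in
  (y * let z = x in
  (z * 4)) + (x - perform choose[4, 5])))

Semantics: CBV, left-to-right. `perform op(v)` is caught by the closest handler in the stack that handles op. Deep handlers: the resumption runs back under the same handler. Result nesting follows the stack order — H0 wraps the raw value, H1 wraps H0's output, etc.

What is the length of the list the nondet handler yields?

Step-by-step:
choose[4, 2] @ H3
  branch[0] choose=4:
    ask @ H0 ⇒ 4
    choose[4, 5] @ H3
      branch[0] choose=4:
        H0 returns 6464
        H1 returns (6464, ())
        H2 returns ((6464, ()), 3)
        H3 returns [((6464, ()), 3)]
      branch[1] choose=5:
        H0 returns 6460
        H1 returns (6460, ())
        H2 returns ((6460, ()), 3)
        H3 returns [((6460, ()), 3)]
  branch[1] choose=2:
    ask @ H0 ⇒ 4
    choose[4, 5] @ H3
      branch[0] choose=4:
        H0 returns 7816
        H1 returns (7816, ())
        H2 returns ((7816, ()), 3)
        H3 returns [((7816, ()), 3)]
      branch[1] choose=5:
        H0 returns 7812
        H1 returns (7812, ())
        H2 returns ((7812, ()), 3)
        H3 returns [((7812, ()), 3)]
= [((6464, ()), 3), ((6460, ()), 3), ((7816, ()), 3), ((7812, ()), 3)]

Answer: 4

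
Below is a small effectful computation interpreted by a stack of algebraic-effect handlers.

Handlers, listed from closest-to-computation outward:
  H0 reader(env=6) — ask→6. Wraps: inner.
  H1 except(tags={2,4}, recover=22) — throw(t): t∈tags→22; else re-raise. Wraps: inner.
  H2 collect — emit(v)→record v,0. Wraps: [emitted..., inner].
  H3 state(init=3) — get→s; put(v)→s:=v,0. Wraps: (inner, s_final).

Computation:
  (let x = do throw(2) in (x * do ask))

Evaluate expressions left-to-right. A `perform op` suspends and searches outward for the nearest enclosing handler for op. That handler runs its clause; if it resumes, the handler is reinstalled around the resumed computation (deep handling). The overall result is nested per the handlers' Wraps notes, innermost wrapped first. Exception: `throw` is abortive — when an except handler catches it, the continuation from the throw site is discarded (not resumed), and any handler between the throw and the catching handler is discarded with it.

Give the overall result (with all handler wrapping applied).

Working:
throw(2) @ H1 caught ⇒ 22
H2 returns [22]
H3 returns ([22], 3)
= ([22], 3)

Answer: ([22], 3)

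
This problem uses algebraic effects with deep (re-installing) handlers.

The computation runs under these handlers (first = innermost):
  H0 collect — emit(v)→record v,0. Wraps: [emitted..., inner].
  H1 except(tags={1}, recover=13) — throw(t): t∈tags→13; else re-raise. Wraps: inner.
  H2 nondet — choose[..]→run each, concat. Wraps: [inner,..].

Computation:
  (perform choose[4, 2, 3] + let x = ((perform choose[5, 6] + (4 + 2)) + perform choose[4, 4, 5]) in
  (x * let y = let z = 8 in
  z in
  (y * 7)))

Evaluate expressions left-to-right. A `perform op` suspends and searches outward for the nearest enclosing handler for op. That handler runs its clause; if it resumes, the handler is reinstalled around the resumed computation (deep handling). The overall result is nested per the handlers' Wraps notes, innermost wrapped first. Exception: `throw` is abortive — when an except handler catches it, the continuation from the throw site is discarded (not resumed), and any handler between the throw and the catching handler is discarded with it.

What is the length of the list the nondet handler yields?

Step-by-step:
choose[4, 2, 3] @ H2
  branch[0] choose=4:
    choose[5, 6] @ H2
      branch[0] choose=5:
        choose[4, 4, 5] @ H2
          branch[0] choose=4:
            H0 returns [844]
            H1 returns [844]
            H2 returns [[844]]
          branch[1] choose=4:
            H0 returns [844]
            H1 returns [844]
            H2 returns [[844]]
          branch[2] choose=5:
            H0 returns [900]
            H1 returns [900]
            H2 returns [[900]]
      branch[1] choose=6:
        choose[4, 4, 5] @ H2
          branch[0] choose=4:
            H0 returns [900]
            H1 returns [900]
            H2 returns [[900]]
          branch[1] choose=4:
            H0 returns [900]
            H1 returns [900]
            H2 returns [[900]]
          branch[2] choose=5:
            H0 returns [956]
            H1 returns [956]
            H2 returns [[956]]
  branch[1] choose=2:
    choose[5, 6] @ H2
      branch[0] choose=5:
        choose[4, 4, 5] @ H2
          branch[0] choose=4:
            H0 returns [842]
            H1 returns [842]
            H2 returns [[842]]
          branch[1] choose=4:
            H0 returns [842]
            H1 returns [842]
            H2 returns [[842]]
          branch[2] choose=5:
            H0 returns [898]
            H1 returns [898]
            H2 returns [[898]]
      branch[1] choose=6:
        choose[4, 4, 5] @ H2
          branch[0] choose=4:
            H0 returns [898]
            H1 returns [898]
            H2 returns [[898]]
          branch[1] choose=4:
            H0 returns [898]
            H1 returns [898]
            H2 returns [[898]]
          branch[2] choose=5:
            H0 returns [954]
            H1 returns [954]
            H2 returns [[954]]
  branch[2] choose=3:
    choose[5, 6] @ H2
      branch[0] choose=5:
        choose[4, 4, 5] @ H2
          branch[0] choose=4:
            H0 returns [843]
            H1 returns [843]
            H2 returns [[843]]
          branch[1] choose=4:
            H0 returns [843]
            H1 returns [843]
            H2 returns [[843]]
          branch[2] choose=5:
            H0 returns [899]
            H1 returns [899]
            H2 returns [[899]]
      branch[1] choose=6:
        choose[4, 4, 5] @ H2
          branch[0] choose=4:
            H0 returns [899]
            H1 returns [899]
            H2 returns [[899]]
          branch[1] choose=4:
            H0 returns [899]
            H1 returns [899]
            H2 returns [[899]]
          branch[2] choose=5:
            H0 returns [955]
            H1 returns [955]
            H2 returns [[955]]
= [[844], [844], [900], [900], [900], [956], [842], [842], [898], [898], [898], [954], [843], [843], [899], [899], [899], [955]]

Answer: 18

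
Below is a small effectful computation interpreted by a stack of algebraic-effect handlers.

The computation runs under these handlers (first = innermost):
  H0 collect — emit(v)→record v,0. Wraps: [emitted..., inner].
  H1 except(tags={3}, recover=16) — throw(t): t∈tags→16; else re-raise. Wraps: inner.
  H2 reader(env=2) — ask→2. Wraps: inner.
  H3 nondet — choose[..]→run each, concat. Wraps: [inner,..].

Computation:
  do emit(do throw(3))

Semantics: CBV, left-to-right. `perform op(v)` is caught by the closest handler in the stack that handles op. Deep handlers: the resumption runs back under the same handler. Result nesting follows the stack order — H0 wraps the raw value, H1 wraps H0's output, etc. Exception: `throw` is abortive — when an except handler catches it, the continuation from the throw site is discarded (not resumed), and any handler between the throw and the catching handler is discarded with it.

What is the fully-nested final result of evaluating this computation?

Working:
throw(3) @ H1 caught ⇒ 16
H2 returns 16
H3 returns [16]
= [16]

Answer: [16]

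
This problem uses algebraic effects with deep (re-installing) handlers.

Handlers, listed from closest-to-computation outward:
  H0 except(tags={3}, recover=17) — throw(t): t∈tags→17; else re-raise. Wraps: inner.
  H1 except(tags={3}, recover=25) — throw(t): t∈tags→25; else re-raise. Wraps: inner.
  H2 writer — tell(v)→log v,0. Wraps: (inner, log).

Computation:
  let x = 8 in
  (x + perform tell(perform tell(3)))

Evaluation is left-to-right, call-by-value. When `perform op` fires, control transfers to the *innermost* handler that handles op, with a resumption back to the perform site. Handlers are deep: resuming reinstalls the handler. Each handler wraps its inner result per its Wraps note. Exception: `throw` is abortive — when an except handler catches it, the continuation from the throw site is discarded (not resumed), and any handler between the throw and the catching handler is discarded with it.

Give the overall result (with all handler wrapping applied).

Answer: (8, (3, 0))

Step-by-step:
tell(3) @ H2 ⇒ log+=3
tell(0) @ H2 ⇒ log+=0
H0 returns 8
H1 returns 8
H2 returns (8, (3, 0))
= (8, (3, 0))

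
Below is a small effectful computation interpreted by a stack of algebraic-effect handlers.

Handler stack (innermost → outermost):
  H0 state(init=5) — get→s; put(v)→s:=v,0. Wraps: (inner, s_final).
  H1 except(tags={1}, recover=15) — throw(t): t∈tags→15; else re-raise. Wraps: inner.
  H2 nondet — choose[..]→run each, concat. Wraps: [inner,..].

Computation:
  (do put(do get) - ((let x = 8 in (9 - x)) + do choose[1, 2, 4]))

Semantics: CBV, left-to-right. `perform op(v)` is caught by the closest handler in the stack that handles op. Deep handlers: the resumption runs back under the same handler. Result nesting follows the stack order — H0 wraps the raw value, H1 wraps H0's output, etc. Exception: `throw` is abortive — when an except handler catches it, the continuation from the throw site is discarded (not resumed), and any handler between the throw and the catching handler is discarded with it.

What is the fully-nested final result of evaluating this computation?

Step-by-step:
get @ H0 ⇒ 5
put(5) @ H0 ⇒ s:=5
choose[1, 2, 4] @ H2
  branch[0] choose=1:
    H0 returns (-2, 5)
    H1 returns (-2, 5)
    H2 returns [(-2, 5)]
  branch[1] choose=2:
    H0 returns (-3, 5)
    H1 returns (-3, 5)
    H2 returns [(-3, 5)]
  branch[2] choose=4:
    H0 returns (-5, 5)
    H1 returns (-5, 5)
    H2 returns [(-5, 5)]
= [(-2, 5), (-3, 5), (-5, 5)]

Answer: [(-2, 5), (-3, 5), (-5, 5)]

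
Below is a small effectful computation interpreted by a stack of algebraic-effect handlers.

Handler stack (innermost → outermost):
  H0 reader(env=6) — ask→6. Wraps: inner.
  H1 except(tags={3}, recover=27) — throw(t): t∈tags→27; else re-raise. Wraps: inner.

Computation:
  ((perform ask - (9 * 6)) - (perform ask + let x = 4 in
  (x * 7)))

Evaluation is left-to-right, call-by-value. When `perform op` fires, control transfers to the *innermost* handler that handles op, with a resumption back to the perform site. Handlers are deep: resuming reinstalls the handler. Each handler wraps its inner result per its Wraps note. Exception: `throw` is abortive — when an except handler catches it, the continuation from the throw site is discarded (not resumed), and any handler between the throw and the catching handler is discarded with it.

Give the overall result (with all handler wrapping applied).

Answer: -82

Working:
ask @ H0 ⇒ 6
ask @ H0 ⇒ 6
H0 returns -82
H1 returns -82
= -82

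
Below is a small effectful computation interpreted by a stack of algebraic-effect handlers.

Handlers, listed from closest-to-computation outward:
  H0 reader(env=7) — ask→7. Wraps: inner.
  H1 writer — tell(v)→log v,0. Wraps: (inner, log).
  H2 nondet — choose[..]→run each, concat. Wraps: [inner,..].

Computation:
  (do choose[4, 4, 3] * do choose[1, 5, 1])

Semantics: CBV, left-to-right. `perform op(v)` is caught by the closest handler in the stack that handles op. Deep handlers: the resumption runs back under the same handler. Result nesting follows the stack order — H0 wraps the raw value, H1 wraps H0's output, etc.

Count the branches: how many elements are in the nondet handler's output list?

Working:
choose[4, 4, 3] @ H2
  branch[0] choose=4:
    choose[1, 5, 1] @ H2
      branch[0] choose=1:
        H0 returns 4
        H1 returns (4, ())
        H2 returns [(4, ())]
      branch[1] choose=5:
        H0 returns 20
        H1 returns (20, ())
        H2 returns [(20, ())]
      branch[2] choose=1:
        H0 returns 4
        H1 returns (4, ())
        H2 returns [(4, ())]
  branch[1] choose=4:
    choose[1, 5, 1] @ H2
      branch[0] choose=1:
        H0 returns 4
        H1 returns (4, ())
        H2 returns [(4, ())]
      branch[1] choose=5:
        H0 returns 20
        H1 returns (20, ())
        H2 returns [(20, ())]
      branch[2] choose=1:
        H0 returns 4
        H1 returns (4, ())
        H2 returns [(4, ())]
  branch[2] choose=3:
    choose[1, 5, 1] @ H2
      branch[0] choose=1:
        H0 returns 3
        H1 returns (3, ())
        H2 returns [(3, ())]
      branch[1] choose=5:
        H0 returns 15
        H1 returns (15, ())
        H2 returns [(15, ())]
      branch[2] choose=1:
        H0 returns 3
        H1 returns (3, ())
        H2 returns [(3, ())]
= [(4, ()), (20, ()), (4, ()), (4, ()), (20, ()), (4, ()), (3, ()), (15, ()), (3, ())]

Answer: 9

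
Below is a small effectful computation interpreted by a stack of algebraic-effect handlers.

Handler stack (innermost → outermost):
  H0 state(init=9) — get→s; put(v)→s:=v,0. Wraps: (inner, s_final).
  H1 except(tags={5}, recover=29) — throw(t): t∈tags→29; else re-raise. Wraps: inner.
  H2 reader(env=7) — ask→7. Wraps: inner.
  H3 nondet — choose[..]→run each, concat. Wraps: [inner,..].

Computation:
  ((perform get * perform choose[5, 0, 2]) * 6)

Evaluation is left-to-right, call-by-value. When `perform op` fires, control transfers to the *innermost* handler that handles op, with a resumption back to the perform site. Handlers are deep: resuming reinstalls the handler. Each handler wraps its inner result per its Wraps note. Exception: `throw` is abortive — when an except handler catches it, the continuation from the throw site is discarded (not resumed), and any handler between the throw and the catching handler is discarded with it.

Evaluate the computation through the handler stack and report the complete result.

Evaluation trace:
get @ H0 ⇒ 9
choose[5, 0, 2] @ H3
  branch[0] choose=5:
    H0 returns (270, 9)
    H1 returns (270, 9)
    H2 returns (270, 9)
    H3 returns [(270, 9)]
  branch[1] choose=0:
    H0 returns (0, 9)
    H1 returns (0, 9)
    H2 returns (0, 9)
    H3 returns [(0, 9)]
  branch[2] choose=2:
    H0 returns (108, 9)
    H1 returns (108, 9)
    H2 returns (108, 9)
    H3 returns [(108, 9)]
= [(270, 9), (0, 9), (108, 9)]

Answer: [(270, 9), (0, 9), (108, 9)]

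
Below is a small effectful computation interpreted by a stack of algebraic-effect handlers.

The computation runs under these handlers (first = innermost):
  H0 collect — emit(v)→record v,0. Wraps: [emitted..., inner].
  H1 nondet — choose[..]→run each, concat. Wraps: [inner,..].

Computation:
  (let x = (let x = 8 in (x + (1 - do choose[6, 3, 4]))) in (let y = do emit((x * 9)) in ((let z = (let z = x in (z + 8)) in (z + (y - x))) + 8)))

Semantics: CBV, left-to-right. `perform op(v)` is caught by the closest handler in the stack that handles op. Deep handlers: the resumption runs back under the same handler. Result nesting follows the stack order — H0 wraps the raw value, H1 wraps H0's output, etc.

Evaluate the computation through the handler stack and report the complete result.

Step-by-step:
choose[6, 3, 4] @ H1
  branch[0] choose=6:
    emit(27) @ H0 ⇒ out+=27
    H0 returns [27, 16]
    H1 returns [[27, 16]]
  branch[1] choose=3:
    emit(54) @ H0 ⇒ out+=54
    H0 returns [54, 16]
    H1 returns [[54, 16]]
  branch[2] choose=4:
    emit(45) @ H0 ⇒ out+=45
    H0 returns [45, 16]
    H1 returns [[45, 16]]
= [[27, 16], [54, 16], [45, 16]]

Answer: [[27, 16], [54, 16], [45, 16]]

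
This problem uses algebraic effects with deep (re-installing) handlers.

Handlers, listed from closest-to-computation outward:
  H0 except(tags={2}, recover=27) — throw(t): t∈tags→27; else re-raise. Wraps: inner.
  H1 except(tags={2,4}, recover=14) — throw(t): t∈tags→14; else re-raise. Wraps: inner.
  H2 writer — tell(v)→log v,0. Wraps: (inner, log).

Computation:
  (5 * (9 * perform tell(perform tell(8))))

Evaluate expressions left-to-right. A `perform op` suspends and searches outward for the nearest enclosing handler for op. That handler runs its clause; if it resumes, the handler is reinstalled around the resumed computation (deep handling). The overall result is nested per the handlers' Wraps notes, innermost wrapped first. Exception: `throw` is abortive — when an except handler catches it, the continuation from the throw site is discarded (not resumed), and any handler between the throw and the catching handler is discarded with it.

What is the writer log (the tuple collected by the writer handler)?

Answer: (8, 0)

Step-by-step:
tell(8) @ H2 ⇒ log+=8
tell(0) @ H2 ⇒ log+=0
H0 returns 0
H1 returns 0
H2 returns (0, (8, 0))
= (0, (8, 0))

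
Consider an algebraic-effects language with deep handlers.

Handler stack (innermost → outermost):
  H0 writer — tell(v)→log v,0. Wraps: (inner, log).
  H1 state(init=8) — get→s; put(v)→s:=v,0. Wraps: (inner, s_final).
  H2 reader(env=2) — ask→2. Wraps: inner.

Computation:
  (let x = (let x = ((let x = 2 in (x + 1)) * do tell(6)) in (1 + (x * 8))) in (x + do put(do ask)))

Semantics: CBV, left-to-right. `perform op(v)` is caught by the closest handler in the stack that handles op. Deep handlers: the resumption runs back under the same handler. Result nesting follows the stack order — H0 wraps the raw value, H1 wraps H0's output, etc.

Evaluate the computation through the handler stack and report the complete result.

Answer: ((1, (6)), 2)

Working:
tell(6) @ H0 ⇒ log+=6
ask @ H2 ⇒ 2
put(2) @ H1 ⇒ s:=2
H0 returns (1, (6))
H1 returns ((1, (6)), 2)
H2 returns ((1, (6)), 2)
= ((1, (6)), 2)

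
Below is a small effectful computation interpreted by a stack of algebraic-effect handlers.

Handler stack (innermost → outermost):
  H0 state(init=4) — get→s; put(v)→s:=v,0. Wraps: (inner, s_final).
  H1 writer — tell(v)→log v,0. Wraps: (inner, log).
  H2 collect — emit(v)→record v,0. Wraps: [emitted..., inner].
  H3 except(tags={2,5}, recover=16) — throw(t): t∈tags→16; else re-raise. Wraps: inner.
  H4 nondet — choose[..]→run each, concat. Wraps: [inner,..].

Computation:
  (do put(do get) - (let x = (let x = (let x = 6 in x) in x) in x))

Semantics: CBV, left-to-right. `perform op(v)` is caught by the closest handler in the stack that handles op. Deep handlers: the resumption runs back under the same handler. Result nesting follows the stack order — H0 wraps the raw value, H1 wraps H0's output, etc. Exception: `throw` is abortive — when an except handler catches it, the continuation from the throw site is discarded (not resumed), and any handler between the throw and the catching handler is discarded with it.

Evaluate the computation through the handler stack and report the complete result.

Answer: [[((-6, 4), ())]]

Step-by-step:
get @ H0 ⇒ 4
put(4) @ H0 ⇒ s:=4
H0 returns (-6, 4)
H1 returns ((-6, 4), ())
H2 returns [((-6, 4), ())]
H3 returns [((-6, 4), ())]
H4 returns [[((-6, 4), ())]]
= [[((-6, 4), ())]]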